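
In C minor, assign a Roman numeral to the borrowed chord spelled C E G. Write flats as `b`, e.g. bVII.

I

C is scale degree 1 in C minor. C–E–G is a major chord — the form found in C major, not the diatonic i (Cm). Borrowed into C minor it is written I.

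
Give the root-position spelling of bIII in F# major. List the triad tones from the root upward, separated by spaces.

A C# E

bIII is built on the lowered scale degree 3. In F# major degree 3 is A#; lowered it becomes A. Stacking thirds in F# minor on A gives A–C#–E.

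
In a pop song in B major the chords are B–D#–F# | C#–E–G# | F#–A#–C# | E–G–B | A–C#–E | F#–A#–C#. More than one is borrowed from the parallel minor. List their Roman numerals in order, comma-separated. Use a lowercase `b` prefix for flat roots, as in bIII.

In B major the diatonic chords are B, C#m, D#m, E, F#, G#m, A#dim. B–D#–F# = B, C#–E–G# = C#m and F#–A#–C# = F# all belong to that set. E–G–B doesn't fit — on degree 4 B major would have E (IV). Em is the degree-4 chord of B minor, so it is the borrowed iv. A–C#–E is not: scale degree 7 in B major carries A#dim (vii°). In B minor the chord on that degree is A, so here it functions as bVII, borrowed from the parallel minor.

iv, bVII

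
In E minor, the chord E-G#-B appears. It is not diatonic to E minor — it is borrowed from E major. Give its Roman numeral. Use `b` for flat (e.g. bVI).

The root E is the diatonic 1st degree of E minor; the borrowing shows in the chord quality. Diatonically E minor has Em (i) on that degree; E–G#–B is instead the major chord native to E major, so it takes the label I.

I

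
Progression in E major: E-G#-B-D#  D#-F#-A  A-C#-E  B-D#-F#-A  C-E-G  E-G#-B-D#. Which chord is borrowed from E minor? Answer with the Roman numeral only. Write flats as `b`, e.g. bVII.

bVI

E major has the diatonic set E, F#m, G#m, A, B, C#m, D#dim. E–G#–B–D# = Emaj7, D#–F#–A = D#dim, A–C#–E = A and B–D#–F#–A = B7 are all diatonic. But C–E–G is foreign: the diatonic vi on degree 6 is C#m, whereas C comes from E minor. It is labeled bVI.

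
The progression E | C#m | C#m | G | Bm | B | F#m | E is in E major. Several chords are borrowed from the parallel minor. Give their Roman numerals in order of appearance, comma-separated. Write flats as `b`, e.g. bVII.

The diatonic triads in E major are E, F#m, G#m, A, B, C#m, D#dim. E, C#m, B and F#m are all diatonic. But G (G–B–D) is foreign: the diatonic iii on degree 3 is G#m, whereas G comes from E minor. It is labeled bIII. Bm (B–D–F#) is not: scale degree 5 in E major carries B (V). In E minor the chord on that degree is Bm, so here it functions as v, borrowed from the parallel minor.

bIII, v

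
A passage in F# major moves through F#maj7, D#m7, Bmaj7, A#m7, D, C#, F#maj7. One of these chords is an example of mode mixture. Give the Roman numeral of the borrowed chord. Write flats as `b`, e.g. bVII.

bVI

The diatonic triads in F# major are F#, G#m, A#m, B, C#, D#m, E#dim. F#maj7, D#m7, Bmaj7, A#m7 and C# all belong to that set. But D (D–F#–A) is foreign: the diatonic vi on degree 6 is D#m, whereas D comes from F# minor. It is labeled bVI.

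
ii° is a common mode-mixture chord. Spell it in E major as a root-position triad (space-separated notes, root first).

F# A C

The root, F#, is scale degree 2 — the same note in E major and E minor; only the chord quality changes. Stacking thirds in E minor on F# gives F#–A–C.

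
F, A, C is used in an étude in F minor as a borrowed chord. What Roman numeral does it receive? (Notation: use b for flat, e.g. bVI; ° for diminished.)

I

F is scale degree 1 in F minor. F–A–C is a major chord — the form found in F major, not the diatonic i (Fm). Borrowed into F minor it is written I.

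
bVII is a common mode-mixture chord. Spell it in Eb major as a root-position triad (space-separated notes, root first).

Db F Ab

Scale degree 7 in Eb major is D. bVII uses the lowered form, Db, taken from Eb minor. Stacking thirds in Eb minor on Db gives Db–F–Ab.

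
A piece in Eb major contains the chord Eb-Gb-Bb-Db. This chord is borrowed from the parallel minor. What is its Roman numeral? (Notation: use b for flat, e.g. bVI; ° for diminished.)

Eb is scale degree 1 in Eb major. The diatonic chord on degree 1 would be Eb (I), but Eb–Gb–Bb–Db is the minor-seventh chord from Eb minor. As a borrowed chord it is labeled i7.

i7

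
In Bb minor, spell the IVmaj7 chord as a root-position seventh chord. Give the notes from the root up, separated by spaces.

Eb G Bb D

IVmaj7 is built on scale degree 4, which is Eb in both Bb minor and its parallel. Building the major-seventh chord from the parallel major on Eb: Eb–G–Bb–D.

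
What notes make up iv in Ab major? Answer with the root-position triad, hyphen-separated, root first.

Db-Fb-Ab

iv is built on scale degree 4, which is Db in both Ab major and its parallel. In Ab minor the chord on Db is Db–Fb–Ab.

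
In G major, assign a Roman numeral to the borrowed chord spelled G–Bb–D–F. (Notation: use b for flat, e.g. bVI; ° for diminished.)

The root G is the diatonic 1st degree of G major; the borrowing shows in the chord quality. G–Bb–D–F is a minor-seventh chord — the form found in G minor, not the diatonic I (G). Borrowed into G major it is written i7.

i7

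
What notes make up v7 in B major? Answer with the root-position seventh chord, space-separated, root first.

F# A C# E

v7 is built on scale degree 5, which is F# in both B major and its parallel. Building the minor-seventh chord from the parallel minor on F#: F#–A–C#–E.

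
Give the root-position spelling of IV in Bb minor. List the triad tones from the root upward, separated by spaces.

IV is built on scale degree 4, which is Eb in both Bb minor and its parallel. In Bb major the chord on Eb is Eb–G–Bb.

Eb G Bb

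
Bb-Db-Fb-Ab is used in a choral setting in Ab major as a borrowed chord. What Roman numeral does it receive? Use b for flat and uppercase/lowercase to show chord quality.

iiø7

Bb is scale degree 2 in Ab major. Diatonically Ab major has Bbm (ii) on that degree; Bb–Db–Fb–Ab is instead the half-diminished-seventh chord native to Ab minor, so it takes the label iiø7.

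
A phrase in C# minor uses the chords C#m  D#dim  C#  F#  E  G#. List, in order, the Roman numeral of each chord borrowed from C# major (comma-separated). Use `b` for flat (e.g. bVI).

In C# minor (with V from harmonic minor) the diatonic chords are C#m, D#dim, E, F#m, G#, A, B. C#m, D#dim, E and G# all belong to that set. But C# (C#–E#–G#) is foreign: the diatonic i on degree 1 is C#m, whereas C# comes from C# major. It is labeled I. F# (F#–A#–C#) doesn't fit — on degree 4 C# minor would have F#m (iv). F# is the degree-4 chord of C# major, so it is the borrowed IV.

I, IV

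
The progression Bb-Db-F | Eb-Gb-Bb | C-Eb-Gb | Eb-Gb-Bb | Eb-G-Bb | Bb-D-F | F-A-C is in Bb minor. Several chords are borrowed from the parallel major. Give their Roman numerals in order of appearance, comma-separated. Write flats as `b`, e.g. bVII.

IV, I

Bb minor has the diatonic set Bbm, Cdim, Db, Ebm, F, Gb, Ab (with V from harmonic minor). Of the given chords, Bb–Db–F = Bbm, Eb–Gb–Bb = Ebm, C–Eb–Gb = Cdim and F–A–C = F are diatonic. But Eb–G–Bb is foreign: the diatonic iv on degree 4 is Ebm, whereas Eb comes from Bb major. It is labeled IV. Bb–D–F is not: scale degree 1 in Bb minor carries Bbm (i). In Bb major the chord on that degree is Bb, so here it functions as I, borrowed from the parallel major.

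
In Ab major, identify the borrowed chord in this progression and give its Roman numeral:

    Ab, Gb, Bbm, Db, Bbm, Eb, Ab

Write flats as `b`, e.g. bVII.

In Ab major the diatonic chords are Ab, Bbm, Cm, Db, Eb, Fm, Gdim. Of the given chords, Ab, Bbm, Db and Eb are diatonic. Gb (Gb–Bb–Db) is not: scale degree 7 in Ab major carries Gdim (vii°). In Ab minor the chord on that degree is Gb, so here it functions as bVII, borrowed from the parallel minor.

bVII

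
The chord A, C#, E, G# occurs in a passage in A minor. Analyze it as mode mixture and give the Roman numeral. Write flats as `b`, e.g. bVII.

Imaj7

A is scale degree 1 in A minor. A–C#–E–G# is a major-seventh chord — the form found in A major, not the diatonic i (Am). Borrowed into A minor it is written Imaj7.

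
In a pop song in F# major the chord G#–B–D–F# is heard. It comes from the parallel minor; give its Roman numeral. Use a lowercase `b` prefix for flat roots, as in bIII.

iiø7

G# is scale degree 2 in F# major. G#–B–D–F# is a half-diminished-seventh chord — the form found in F# minor, not the diatonic ii (G#m). Borrowed into F# major it is written iiø7.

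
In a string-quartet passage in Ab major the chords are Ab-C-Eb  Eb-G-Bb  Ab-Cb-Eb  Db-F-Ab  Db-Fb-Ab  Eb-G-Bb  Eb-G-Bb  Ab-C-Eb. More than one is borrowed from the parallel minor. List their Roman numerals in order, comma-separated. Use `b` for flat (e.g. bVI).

i, iv

The diatonic triads in Ab major are Ab, Bbm, Cm, Db, Eb, Fm, Gdim. Ab–C–Eb = Ab, Eb–G–Bb = Eb and Db–F–Ab = Db all belong to that set. Ab–Cb–Eb doesn't fit — on degree 1 Ab major would have Ab (I). Abm is the degree-1 chord of Ab minor, so it is the borrowed i. Db–Fb–Ab doesn't fit — on degree 4 Ab major would have Db (IV). Dbm is the degree-4 chord of Ab minor, so it is the borrowed iv.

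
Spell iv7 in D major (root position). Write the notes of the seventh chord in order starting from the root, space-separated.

G Bb D F

iv7 is built on scale degree 4, which is G in both D major and its parallel. In D minor the chord on G is G–Bb–D–F.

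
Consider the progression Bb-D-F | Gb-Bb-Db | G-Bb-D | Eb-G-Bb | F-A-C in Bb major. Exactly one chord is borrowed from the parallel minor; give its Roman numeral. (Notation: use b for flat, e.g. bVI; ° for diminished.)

Bb major has the diatonic set Bb, Cm, Dm, Eb, F, Gm, Adim. Of the given chords, Bb–D–F = Bb, G–Bb–D = Gm, Eb–G–Bb = Eb and F–A–C = F are diatonic. Gb–Bb–Db doesn't fit — on degree 6 Bb major would have Gm (vi). Gb is the degree-6 chord of Bb minor, so it is the borrowed bVI.

bVI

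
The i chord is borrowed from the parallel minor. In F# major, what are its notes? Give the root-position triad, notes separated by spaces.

F# A C#

The root, F#, is scale degree 1 — the same note in F# major and F# minor; only the chord quality changes. Building the minor chord from the parallel minor on F#: F#–A–C#.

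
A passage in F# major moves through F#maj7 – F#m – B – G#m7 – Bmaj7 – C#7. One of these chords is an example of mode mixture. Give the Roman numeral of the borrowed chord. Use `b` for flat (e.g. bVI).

i

F# major has the diatonic set F#, G#m, A#m, B, C#, D#m, E#dim. F#maj7, B, G#m7, Bmaj7 and C#7 all belong to that set. F#m (F#–A–C#) is not: scale degree 1 in F# major carries F# (I). In F# minor the chord on that degree is F#m, so here it functions as i, borrowed from the parallel minor.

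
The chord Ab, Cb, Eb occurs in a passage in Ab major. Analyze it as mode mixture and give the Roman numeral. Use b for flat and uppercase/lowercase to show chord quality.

The root Ab is the diatonic 1st degree of Ab major; the borrowing shows in the chord quality. The diatonic chord on degree 1 would be Ab (I), but Ab–Cb–Eb is the minor chord from Ab minor. As a borrowed chord it is labeled i.

i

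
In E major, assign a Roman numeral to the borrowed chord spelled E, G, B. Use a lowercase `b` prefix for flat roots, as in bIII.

i

E is scale degree 1 in E major. E–G–B is a minor chord — the form found in E minor, not the diatonic I (E). Borrowed into E major it is written i.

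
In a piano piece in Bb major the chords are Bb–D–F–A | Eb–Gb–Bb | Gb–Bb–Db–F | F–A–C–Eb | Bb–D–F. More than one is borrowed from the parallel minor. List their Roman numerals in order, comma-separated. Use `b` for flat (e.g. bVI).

iv, bVImaj7

Bb major has the diatonic set Bb, Cm, Dm, Eb, F, Gm, Adim. Bb–D–F–A = Bbmaj7, F–A–C–Eb = F7 and Bb–D–F = Bb all belong to that set. But Eb–Gb–Bb is foreign: the diatonic IV on degree 4 is Eb, whereas Ebm comes from Bb minor. It is labeled iv. But Gb–Bb–Db–F is foreign: the diatonic vi on degree 6 is Gm, whereas Gbmaj7 comes from Bb minor. It is labeled bVImaj7.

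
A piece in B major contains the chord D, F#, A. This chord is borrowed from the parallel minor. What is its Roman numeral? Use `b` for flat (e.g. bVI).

bIII

In B major scale degree 3 is D#; D is its lowered form, from B minor. D–F#–A is a major chord — the form found in B minor, not the diatonic iii (D#m). Borrowed into B major it is written bIII.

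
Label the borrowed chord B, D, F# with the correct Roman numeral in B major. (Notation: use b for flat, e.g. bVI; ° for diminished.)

The root B is the diatonic 1st degree of B major; the borrowing shows in the chord quality. The diatonic chord on degree 1 would be B (I), but B–D–F# is the minor chord from B minor. As a borrowed chord it is labeled i.

i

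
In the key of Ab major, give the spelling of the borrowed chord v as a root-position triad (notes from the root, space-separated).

The root, Eb, is scale degree 5 — the same note in Ab major and Ab minor; only the chord quality changes. Building the minor chord from the parallel minor on Eb: Eb–Gb–Bb.

Eb Gb Bb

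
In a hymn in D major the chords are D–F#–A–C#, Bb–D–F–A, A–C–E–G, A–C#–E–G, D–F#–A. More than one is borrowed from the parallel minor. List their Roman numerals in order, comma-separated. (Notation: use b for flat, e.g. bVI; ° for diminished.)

bVImaj7, v7

D major has the diatonic set D, Em, F#m, G, A, Bm, C#dim. Of the given chords, D–F#–A–C# = Dmaj7, A–C#–E–G = A7 and D–F#–A = D are diatonic. Bb–D–F–A doesn't fit — on degree 6 D major would have Bm (vi). Bbmaj7 is the degree-6 chord of D minor, so it is the borrowed bVImaj7. A–C–E–G is not: scale degree 5 in D major carries A (V). In D minor the chord on that degree is Am7, so here it functions as v7, borrowed from the parallel minor.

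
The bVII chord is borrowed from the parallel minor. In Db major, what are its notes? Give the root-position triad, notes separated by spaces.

The root of bVII is the lowered 7th degree: C becomes Cb. In Db minor the chord on Cb is Cb–Eb–Gb.

Cb Eb Gb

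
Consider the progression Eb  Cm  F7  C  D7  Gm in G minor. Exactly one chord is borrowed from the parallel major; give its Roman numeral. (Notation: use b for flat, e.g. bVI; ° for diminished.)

The diatonic triads in G minor (with V from harmonic minor) are Gm, Adim, Bb, Cm, D, Eb, F. Of the given chords, Eb, Cm, F7, D7 and Gm are diatonic. C (C–E–G) is not: scale degree 4 in G minor carries Cm (iv). In G major the chord on that degree is C, so here it functions as IV, borrowed from the parallel major.

IV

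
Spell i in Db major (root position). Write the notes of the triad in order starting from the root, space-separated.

The root, Db, is scale degree 1 — the same note in Db major and Db minor; only the chord quality changes. Stacking thirds in Db minor on Db gives Db–Fb–Ab.

Db Fb Ab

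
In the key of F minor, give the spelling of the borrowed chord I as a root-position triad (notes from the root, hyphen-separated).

F-A-C

I is built on scale degree 1, which is F in both F minor and its parallel. Building the major chord from the parallel major on F: F–A–C.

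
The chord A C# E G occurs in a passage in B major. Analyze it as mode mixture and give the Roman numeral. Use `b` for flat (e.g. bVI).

In B major scale degree 7 is A#; A is its lowered form, from B minor. The diatonic chord on degree 7 would be A#dim (vii°), but A–C#–E–G is the dominant-seventh chord from B minor. As a borrowed chord it is labeled bVII7.

bVII7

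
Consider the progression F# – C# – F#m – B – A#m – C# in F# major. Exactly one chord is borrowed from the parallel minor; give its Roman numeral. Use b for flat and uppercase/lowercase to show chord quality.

i

F# major has the diatonic set F#, G#m, A#m, B, C#, D#m, E#dim. F#, C#, B and A#m are all diatonic. But F#m (F#–A–C#) is foreign: the diatonic I on degree 1 is F#, whereas F#m comes from F# minor. It is labeled i.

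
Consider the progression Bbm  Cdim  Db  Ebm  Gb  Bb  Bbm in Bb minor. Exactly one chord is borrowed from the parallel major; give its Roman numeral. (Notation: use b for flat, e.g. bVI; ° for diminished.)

I

Bb minor has the diatonic set Bbm, Cdim, Db, Ebm, F, Gb, Ab (with V from harmonic minor). Bbm, Cdim, Db, Ebm and Gb are all diatonic. Bb (Bb–D–F) doesn't fit — on degree 1 Bb minor would have Bbm (i). Bb is the degree-1 chord of Bb major, so it is the borrowed I.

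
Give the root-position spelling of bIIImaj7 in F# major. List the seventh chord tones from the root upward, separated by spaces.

The root of bIIImaj7 is the lowered 3rd degree: A# becomes A. Stacking thirds in F# minor on A gives A–C#–E–G#.

A C# E G#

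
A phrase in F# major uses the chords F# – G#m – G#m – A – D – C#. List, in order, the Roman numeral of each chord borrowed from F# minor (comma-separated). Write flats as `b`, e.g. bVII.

The diatonic triads in F# major are F#, G#m, A#m, B, C#, D#m, E#dim. F#, G#m and C# all belong to that set. But A (A–C#–E) is foreign: the diatonic iii on degree 3 is A#m, whereas A comes from F# minor. It is labeled bIII. But D (D–F#–A) is foreign: the diatonic vi on degree 6 is D#m, whereas D comes from F# minor. It is labeled bVI.

bIII, bVI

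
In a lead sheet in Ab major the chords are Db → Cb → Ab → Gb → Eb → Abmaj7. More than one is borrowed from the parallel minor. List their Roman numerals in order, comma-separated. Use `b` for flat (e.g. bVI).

Ab major has the diatonic set Ab, Bbm, Cm, Db, Eb, Fm, Gdim. Of the given chords, Db, Ab, Eb and Abmaj7 are diatonic. But Cb (Cb–Eb–Gb) is foreign: the diatonic iii on degree 3 is Cm, whereas Cb comes from Ab minor. It is labeled bIII. But Gb (Gb–Bb–Db) is foreign: the diatonic vii° on degree 7 is Gdim, whereas Gb comes from Ab minor. It is labeled bVII.

bIII, bVII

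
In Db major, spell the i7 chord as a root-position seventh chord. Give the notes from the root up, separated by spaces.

Db Fb Ab Cb

The root, Db, is scale degree 1 — the same note in Db major and Db minor; only the chord quality changes. Building the minor-seventh chord from the parallel minor on Db: Db–Fb–Ab–Cb.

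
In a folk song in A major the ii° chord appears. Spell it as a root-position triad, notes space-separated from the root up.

ii° is built on scale degree 2, which is B in both A major and its parallel. Building the diminished chord from the parallel minor on B: B–D–F.

B D F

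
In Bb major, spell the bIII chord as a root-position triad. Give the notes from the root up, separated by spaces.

Db F Ab

bIII is built on the lowered scale degree 3. In Bb major degree 3 is D; lowered it becomes Db. Stacking thirds in Bb minor on Db gives Db–F–Ab.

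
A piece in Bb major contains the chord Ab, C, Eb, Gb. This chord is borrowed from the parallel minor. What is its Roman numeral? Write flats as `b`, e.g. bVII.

bVII7

In Bb major scale degree 7 is A; Ab is its lowered form, from Bb minor. Diatonically Bb major has Adim (vii°) on that degree; Ab–C–Eb–Gb is instead the dominant-seventh chord native to Bb minor, so it takes the label bVII7.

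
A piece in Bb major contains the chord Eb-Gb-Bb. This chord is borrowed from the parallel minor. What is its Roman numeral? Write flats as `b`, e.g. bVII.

The root Eb is the diatonic 4th degree of Bb major; the borrowing shows in the chord quality. Eb–Gb–Bb is a minor chord — the form found in Bb minor, not the diatonic IV (Eb). Borrowed into Bb major it is written iv.

iv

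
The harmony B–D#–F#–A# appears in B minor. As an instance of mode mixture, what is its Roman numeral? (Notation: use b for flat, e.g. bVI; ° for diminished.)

Imaj7

B is scale degree 1 in B minor. Diatonically B minor has Bm (i) on that degree; B–D#–F#–A# is instead the major-seventh chord native to B major, so it takes the label Imaj7.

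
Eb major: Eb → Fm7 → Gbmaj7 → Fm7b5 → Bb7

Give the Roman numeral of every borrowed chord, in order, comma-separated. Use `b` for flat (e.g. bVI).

bIIImaj7, iiø7

Eb major has the diatonic set Eb, Fm, Gm, Ab, Bb, Cm, Ddim. Of the given chords, Eb, Fm7 and Bb7 are diatonic. But Gbmaj7 (Gb–Bb–Db–F) is foreign: the diatonic iii on degree 3 is Gm, whereas Gbmaj7 comes from Eb minor. It is labeled bIIImaj7. But Fm7b5 (F–Ab–Cb–Eb) is foreign: the diatonic ii on degree 2 is Fm, whereas Fm7b5 comes from Eb minor. It is labeled iiø7.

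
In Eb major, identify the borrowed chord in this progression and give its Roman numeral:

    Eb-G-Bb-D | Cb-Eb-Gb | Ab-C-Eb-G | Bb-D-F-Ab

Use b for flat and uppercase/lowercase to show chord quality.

The diatonic triads in Eb major are Eb, Fm, Gm, Ab, Bb, Cm, Ddim. Eb–G–Bb–D = Ebmaj7, Ab–C–Eb–G = Abmaj7 and Bb–D–F–Ab = Bb7 are all diatonic. Cb–Eb–Gb is not: scale degree 6 in Eb major carries Cm (vi). In Eb minor the chord on that degree is Cb, so here it functions as bVI, borrowed from the parallel minor.

bVI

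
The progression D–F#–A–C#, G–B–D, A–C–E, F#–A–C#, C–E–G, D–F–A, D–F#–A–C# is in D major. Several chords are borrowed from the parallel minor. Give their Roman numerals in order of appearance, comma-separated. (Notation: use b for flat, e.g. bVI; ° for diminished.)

D major has the diatonic set D, Em, F#m, G, A, Bm, C#dim. D–F#–A–C# = Dmaj7, G–B–D = G and F#–A–C# = F#m all belong to that set. A–C–E is not: scale degree 5 in D major carries A (V). In D minor the chord on that degree is Am, so here it functions as v, borrowed from the parallel minor. But C–E–G is foreign: the diatonic vii° on degree 7 is C#dim, whereas C comes from D minor. It is labeled bVII. D–F–A is not: scale degree 1 in D major carries D (I). In D minor the chord on that degree is Dm, so here it functions as i, borrowed from the parallel minor.

v, bVII, i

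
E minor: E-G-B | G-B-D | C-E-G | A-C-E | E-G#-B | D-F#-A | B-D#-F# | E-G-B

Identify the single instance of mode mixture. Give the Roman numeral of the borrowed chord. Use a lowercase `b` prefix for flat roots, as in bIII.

The diatonic triads in E minor (with V from harmonic minor) are Em, F#dim, G, Am, B, C, D. E–G–B = Em, G–B–D = G, C–E–G = C, A–C–E = Am, D–F#–A = D and B–D#–F# = B are all diatonic. E–G#–B doesn't fit — on degree 1 E minor would have Em (i). E is the degree-1 chord of E major, so it is the borrowed I.

I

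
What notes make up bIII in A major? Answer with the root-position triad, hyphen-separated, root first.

C-E-G

The root of bIII is the lowered 3rd degree: C# becomes C. Building the major chord from the parallel minor on C: C–E–G.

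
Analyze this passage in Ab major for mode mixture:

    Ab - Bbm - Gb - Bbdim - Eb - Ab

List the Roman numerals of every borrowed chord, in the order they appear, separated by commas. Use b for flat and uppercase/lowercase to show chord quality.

The diatonic triads in Ab major are Ab, Bbm, Cm, Db, Eb, Fm, Gdim. Of the given chords, Ab, Bbm and Eb are diatonic. But Gb (Gb–Bb–Db) is foreign: the diatonic vii° on degree 7 is Gdim, whereas Gb comes from Ab minor. It is labeled bVII. But Bbdim (Bb–Db–Fb) is foreign: the diatonic ii on degree 2 is Bbm, whereas Bbdim comes from Ab minor. It is labeled ii°.

bVII, ii°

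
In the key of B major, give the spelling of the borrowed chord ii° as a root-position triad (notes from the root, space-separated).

C# E G

The root, C#, is scale degree 2 — the same note in B major and B minor; only the chord quality changes. Building the diminished chord from the parallel minor on C#: C#–E–G.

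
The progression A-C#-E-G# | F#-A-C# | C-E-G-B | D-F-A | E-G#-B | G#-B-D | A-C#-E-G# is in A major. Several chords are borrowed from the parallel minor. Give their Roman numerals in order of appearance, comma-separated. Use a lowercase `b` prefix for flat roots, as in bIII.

bIIImaj7, iv

In A major the diatonic chords are A, Bm, C#m, D, E, F#m, G#dim. Of the given chords, A–C#–E–G# = Amaj7, F#–A–C# = F#m, E–G#–B = E and G#–B–D = G#dim are diatonic. C–E–G–B is not: scale degree 3 in A major carries C#m (iii). In A minor the chord on that degree is Cmaj7, so here it functions as bIIImaj7, borrowed from the parallel minor. D–F–A doesn't fit — on degree 4 A major would have D (IV). Dm is the degree-4 chord of A minor, so it is the borrowed iv.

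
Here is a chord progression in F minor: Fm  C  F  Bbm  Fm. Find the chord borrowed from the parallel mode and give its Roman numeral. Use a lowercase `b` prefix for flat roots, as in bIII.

I

F minor has the diatonic set Fm, Gdim, Ab, Bbm, C, Db, Eb (with V from harmonic minor). Fm, C and Bbm are all diatonic. But F (F–A–C) is foreign: the diatonic i on degree 1 is Fm, whereas F comes from F major. It is labeled I.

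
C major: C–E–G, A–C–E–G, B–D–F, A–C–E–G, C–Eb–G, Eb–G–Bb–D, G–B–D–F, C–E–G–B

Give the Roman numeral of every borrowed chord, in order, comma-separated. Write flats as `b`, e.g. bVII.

In C major the diatonic chords are C, Dm, Em, F, G, Am, Bdim. Of the given chords, C–E–G = C, A–C–E–G = Am7, B–D–F = Bdim, G–B–D–F = G7 and C–E–G–B = Cmaj7 are diatonic. C–Eb–G doesn't fit — on degree 1 C major would have C (I). Cm is the degree-1 chord of C minor, so it is the borrowed i. Eb–G–Bb–D doesn't fit — on degree 3 C major would have Em (iii). Ebmaj7 is the degree-3 chord of C minor, so it is the borrowed bIIImaj7.

i, bIIImaj7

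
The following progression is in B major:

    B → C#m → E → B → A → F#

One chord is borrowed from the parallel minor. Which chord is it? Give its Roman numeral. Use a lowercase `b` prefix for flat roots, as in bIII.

The diatonic triads in B major are B, C#m, D#m, E, F#, G#m, A#dim. B, C#m, E and F# all belong to that set. But A (A–C#–E) is foreign: the diatonic vii° on degree 7 is A#dim, whereas A comes from B minor. It is labeled bVII.

bVII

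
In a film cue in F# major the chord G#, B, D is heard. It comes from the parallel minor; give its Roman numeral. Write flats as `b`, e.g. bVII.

G# is scale degree 2 in F# major. G#–B–D is a diminished chord — the form found in F# minor, not the diatonic ii (G#m). Borrowed into F# major it is written ii°.

ii°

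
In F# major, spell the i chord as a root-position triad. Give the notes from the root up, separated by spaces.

F# A C#

The root, F#, is scale degree 1 — the same note in F# major and F# minor; only the chord quality changes. In F# minor the chord on F# is F#–A–C#.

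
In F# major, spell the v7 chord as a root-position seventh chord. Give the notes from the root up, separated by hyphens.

The root, C#, is scale degree 5 — the same note in F# major and F# minor; only the chord quality changes. Building the minor-seventh chord from the parallel minor on C#: C#–E–G#–B.

C#-E-G#-B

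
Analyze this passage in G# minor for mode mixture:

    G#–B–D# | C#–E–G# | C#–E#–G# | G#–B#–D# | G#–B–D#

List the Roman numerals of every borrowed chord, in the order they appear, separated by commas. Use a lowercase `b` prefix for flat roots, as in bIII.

IV, I

The diatonic triads in G# minor (with V from harmonic minor) are G#m, A#dim, B, C#m, D#, E, F#. Of the given chords, G#–B–D# = G#m and C#–E–G# = C#m are diatonic. C#–E#–G# doesn't fit — on degree 4 G# minor would have C#m (iv). C# is the degree-4 chord of G# major, so it is the borrowed IV. G#–B#–D# is not: scale degree 1 in G# minor carries G#m (i). In G# major the chord on that degree is G#, so here it functions as I, borrowed from the parallel major.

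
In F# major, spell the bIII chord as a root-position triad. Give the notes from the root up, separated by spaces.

Scale degree 3 in F# major is A#. bIII uses the lowered form, A, taken from F# minor. Building the major chord from the parallel minor on A: A–C#–E.

A C# E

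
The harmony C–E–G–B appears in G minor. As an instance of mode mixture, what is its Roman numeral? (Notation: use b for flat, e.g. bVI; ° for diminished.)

C is scale degree 4 in G minor. The diatonic chord on degree 4 would be Cm (iv), but C–E–G–B is the major-seventh chord from G major. As a borrowed chord it is labeled IVmaj7.

IVmaj7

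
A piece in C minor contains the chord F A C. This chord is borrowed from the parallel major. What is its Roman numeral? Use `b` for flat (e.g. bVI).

F is scale degree 4 in C minor. F–A–C is a major chord — the form found in C major, not the diatonic iv (Fm). Borrowed into C minor it is written IV.

IV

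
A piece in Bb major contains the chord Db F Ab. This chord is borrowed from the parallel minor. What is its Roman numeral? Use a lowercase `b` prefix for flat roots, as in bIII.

The root Db is the lowered 3rd scale degree — diatonically Bb major has D there. Db–F–Ab is a major chord — the form found in Bb minor, not the diatonic iii (Dm). Borrowed into Bb major it is written bIII.

bIII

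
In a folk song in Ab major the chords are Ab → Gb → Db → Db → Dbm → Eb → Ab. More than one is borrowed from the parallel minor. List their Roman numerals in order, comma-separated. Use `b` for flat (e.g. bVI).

Ab major has the diatonic set Ab, Bbm, Cm, Db, Eb, Fm, Gdim. Ab, Db and Eb all belong to that set. But Gb (Gb–Bb–Db) is foreign: the diatonic vii° on degree 7 is Gdim, whereas Gb comes from Ab minor. It is labeled bVII. Dbm (Db–Fb–Ab) is not: scale degree 4 in Ab major carries Db (IV). In Ab minor the chord on that degree is Dbm, so here it functions as iv, borrowed from the parallel minor.

bVII, iv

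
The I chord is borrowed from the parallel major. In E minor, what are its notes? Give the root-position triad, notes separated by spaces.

I is built on scale degree 1, which is E in both E minor and its parallel. Stacking thirds in E major on E gives E–G#–B.

E G# B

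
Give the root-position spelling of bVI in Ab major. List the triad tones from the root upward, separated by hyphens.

Fb-Ab-Cb

bVI is built on the lowered scale degree 6. In Ab major degree 6 is F; lowered it becomes Fb. Building the major chord from the parallel minor on Fb: Fb–Ab–Cb.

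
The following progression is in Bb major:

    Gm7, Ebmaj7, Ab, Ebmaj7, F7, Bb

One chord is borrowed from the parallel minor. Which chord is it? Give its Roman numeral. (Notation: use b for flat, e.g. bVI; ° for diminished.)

bVII

The diatonic triads in Bb major are Bb, Cm, Dm, Eb, F, Gm, Adim. Gm7, Ebmaj7, F7 and Bb are all diatonic. Ab (Ab–C–Eb) doesn't fit — on degree 7 Bb major would have Adim (vii°). Ab is the degree-7 chord of Bb minor, so it is the borrowed bVII.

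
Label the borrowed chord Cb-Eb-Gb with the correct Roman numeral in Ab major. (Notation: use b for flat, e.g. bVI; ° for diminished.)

In Ab major scale degree 3 is C; Cb is its lowered form, from Ab minor. Cb–Eb–Gb is a major chord — the form found in Ab minor, not the diatonic iii (Cm). Borrowed into Ab major it is written bIII.

bIII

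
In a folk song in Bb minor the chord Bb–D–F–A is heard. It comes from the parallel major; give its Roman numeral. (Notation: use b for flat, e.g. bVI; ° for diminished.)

The root Bb is the diatonic 1st degree of Bb minor; the borrowing shows in the chord quality. Bb–D–F–A is a major-seventh chord — the form found in Bb major, not the diatonic i (Bbm). Borrowed into Bb minor it is written Imaj7.

Imaj7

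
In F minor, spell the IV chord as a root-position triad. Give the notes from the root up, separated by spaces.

Bb D F

The root, Bb, is scale degree 4 — the same note in F minor and F major; only the chord quality changes. In F major the chord on Bb is Bb–D–F.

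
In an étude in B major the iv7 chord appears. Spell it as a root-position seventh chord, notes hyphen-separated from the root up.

E-G-B-D

The root, E, is scale degree 4 — the same note in B major and B minor; only the chord quality changes. In B minor the chord on E is E–G–B–D.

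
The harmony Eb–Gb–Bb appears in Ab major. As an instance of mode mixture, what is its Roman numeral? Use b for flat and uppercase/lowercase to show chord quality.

v

The root Eb is the diatonic 5th degree of Ab major; the borrowing shows in the chord quality. The diatonic chord on degree 5 would be Eb (V), but Eb–Gb–Bb is the minor chord from Ab minor. As a borrowed chord it is labeled v.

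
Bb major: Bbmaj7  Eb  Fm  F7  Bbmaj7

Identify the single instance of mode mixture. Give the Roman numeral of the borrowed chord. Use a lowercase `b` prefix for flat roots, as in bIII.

v

In Bb major the diatonic chords are Bb, Cm, Dm, Eb, F, Gm, Adim. Bbmaj7, Eb and F7 all belong to that set. Fm (F–Ab–C) doesn't fit — on degree 5 Bb major would have F (V). Fm is the degree-5 chord of Bb minor, so it is the borrowed v.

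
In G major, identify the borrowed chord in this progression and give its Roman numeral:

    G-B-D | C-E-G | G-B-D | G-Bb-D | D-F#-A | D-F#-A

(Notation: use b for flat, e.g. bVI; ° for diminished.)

i

G major has the diatonic set G, Am, Bm, C, D, Em, F#dim. G–B–D = G, C–E–G = C and D–F#–A = D are all diatonic. G–Bb–D is not: scale degree 1 in G major carries G (I). In G minor the chord on that degree is Gm, so here it functions as i, borrowed from the parallel minor.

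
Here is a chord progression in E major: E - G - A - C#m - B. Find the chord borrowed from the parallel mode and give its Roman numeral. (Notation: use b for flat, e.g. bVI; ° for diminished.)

bIII

E major has the diatonic set E, F#m, G#m, A, B, C#m, D#dim. E, A, C#m and B are all diatonic. G (G–B–D) is not: scale degree 3 in E major carries G#m (iii). In E minor the chord on that degree is G, so here it functions as bIII, borrowed from the parallel minor.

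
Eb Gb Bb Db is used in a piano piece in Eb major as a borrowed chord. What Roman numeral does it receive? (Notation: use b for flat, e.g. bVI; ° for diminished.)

The root Eb is the diatonic 1st degree of Eb major; the borrowing shows in the chord quality. Eb–Gb–Bb–Db is a minor-seventh chord — the form found in Eb minor, not the diatonic I (Eb). Borrowed into Eb major it is written i7.

i7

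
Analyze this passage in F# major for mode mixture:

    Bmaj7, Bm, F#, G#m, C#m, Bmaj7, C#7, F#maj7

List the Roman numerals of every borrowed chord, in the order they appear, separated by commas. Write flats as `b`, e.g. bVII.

In F# major the diatonic chords are F#, G#m, A#m, B, C#, D#m, E#dim. Of the given chords, Bmaj7, F#, G#m, C#7 and F#maj7 are diatonic. Bm (B–D–F#) is not: scale degree 4 in F# major carries B (IV). In F# minor the chord on that degree is Bm, so here it functions as iv, borrowed from the parallel minor. C#m (C#–E–G#) doesn't fit — on degree 5 F# major would have C# (V). C#m is the degree-5 chord of F# minor, so it is the borrowed v.

iv, v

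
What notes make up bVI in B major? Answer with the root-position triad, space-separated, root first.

bVI is built on the lowered scale degree 6. In B major degree 6 is G#; lowered it becomes G. In B minor the chord on G is G–B–D.

G B D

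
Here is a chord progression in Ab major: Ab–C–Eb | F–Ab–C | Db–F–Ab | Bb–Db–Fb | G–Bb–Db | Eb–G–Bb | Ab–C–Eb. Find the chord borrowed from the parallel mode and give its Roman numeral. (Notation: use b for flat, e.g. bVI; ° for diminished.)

ii°

Ab major has the diatonic set Ab, Bbm, Cm, Db, Eb, Fm, Gdim. Ab–C–Eb = Ab, F–Ab–C = Fm, Db–F–Ab = Db, G–Bb–Db = Gdim and Eb–G–Bb = Eb all belong to that set. Bb–Db–Fb is not: scale degree 2 in Ab major carries Bbm (ii). In Ab minor the chord on that degree is Bbdim, so here it functions as ii°, borrowed from the parallel minor.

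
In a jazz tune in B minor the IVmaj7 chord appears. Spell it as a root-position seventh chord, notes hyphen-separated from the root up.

E-G#-B-D#

The root, E, is scale degree 4 — the same note in B minor and B major; only the chord quality changes. Stacking thirds in B major on E gives E–G#–B–D#.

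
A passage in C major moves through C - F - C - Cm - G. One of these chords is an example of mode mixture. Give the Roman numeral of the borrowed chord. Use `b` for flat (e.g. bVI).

The diatonic triads in C major are C, Dm, Em, F, G, Am, Bdim. Of the given chords, C, F and G are diatonic. But Cm (C–Eb–G) is foreign: the diatonic I on degree 1 is C, whereas Cm comes from C minor. It is labeled i.

i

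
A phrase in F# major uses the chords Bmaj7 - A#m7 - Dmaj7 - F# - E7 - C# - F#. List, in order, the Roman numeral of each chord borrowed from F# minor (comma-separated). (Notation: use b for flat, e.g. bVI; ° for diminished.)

bVImaj7, bVII7

F# major has the diatonic set F#, G#m, A#m, B, C#, D#m, E#dim. Bmaj7, A#m7, F# and C# all belong to that set. Dmaj7 (D–F#–A–C#) doesn't fit — on degree 6 F# major would have D#m (vi). Dmaj7 is the degree-6 chord of F# minor, so it is the borrowed bVImaj7. E7 (E–G#–B–D) is not: scale degree 7 in F# major carries E#dim (vii°). In F# minor the chord on that degree is E7, so here it functions as bVII7, borrowed from the parallel minor.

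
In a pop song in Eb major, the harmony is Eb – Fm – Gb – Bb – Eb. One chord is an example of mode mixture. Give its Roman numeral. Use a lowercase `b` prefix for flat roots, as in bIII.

bIII

In Eb major the diatonic chords are Eb, Fm, Gm, Ab, Bb, Cm, Ddim. Eb, Fm and Bb are all diatonic. Gb (Gb–Bb–Db) doesn't fit — on degree 3 Eb major would have Gm (iii). Gb is the degree-3 chord of Eb minor, so it is the borrowed bIII.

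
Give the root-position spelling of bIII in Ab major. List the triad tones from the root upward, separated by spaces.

bIII is built on the lowered scale degree 3. In Ab major degree 3 is C; lowered it becomes Cb. In Ab minor the chord on Cb is Cb–Eb–Gb.

Cb Eb Gb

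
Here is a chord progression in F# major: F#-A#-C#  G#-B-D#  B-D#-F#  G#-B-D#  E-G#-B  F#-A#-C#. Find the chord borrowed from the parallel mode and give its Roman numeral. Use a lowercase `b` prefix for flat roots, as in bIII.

bVII

F# major has the diatonic set F#, G#m, A#m, B, C#, D#m, E#dim. F#–A#–C# = F#, G#–B–D# = G#m and B–D#–F# = B are all diatonic. But E–G#–B is foreign: the diatonic vii° on degree 7 is E#dim, whereas E comes from F# minor. It is labeled bVII.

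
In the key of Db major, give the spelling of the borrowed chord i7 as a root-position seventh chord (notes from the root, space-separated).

The root, Db, is scale degree 1 — the same note in Db major and Db minor; only the chord quality changes. Building the minor-seventh chord from the parallel minor on Db: Db–Fb–Ab–Cb.

Db Fb Ab Cb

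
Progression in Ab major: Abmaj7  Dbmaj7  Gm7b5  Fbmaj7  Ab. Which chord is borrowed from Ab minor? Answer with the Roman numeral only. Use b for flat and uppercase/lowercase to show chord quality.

In Ab major the diatonic chords are Ab, Bbm, Cm, Db, Eb, Fm, Gdim. Of the given chords, Abmaj7, Dbmaj7, Gm7b5 and Ab are diatonic. But Fbmaj7 (Fb–Ab–Cb–Eb) is foreign: the diatonic vi on degree 6 is Fm, whereas Fbmaj7 comes from Ab minor. It is labeled bVImaj7.

bVImaj7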